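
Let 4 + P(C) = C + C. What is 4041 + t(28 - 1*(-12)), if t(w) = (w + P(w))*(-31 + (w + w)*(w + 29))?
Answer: 640765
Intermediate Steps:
P(C) = -4 + 2*C (P(C) = -4 + (C + C) = -4 + 2*C)
t(w) = (-31 + 2*w*(29 + w))*(-4 + 3*w) (t(w) = (w + (-4 + 2*w))*(-31 + (w + w)*(w + 29)) = (-4 + 3*w)*(-31 + (2*w)*(29 + w)) = (-4 + 3*w)*(-31 + 2*w*(29 + w)) = (-31 + 2*w*(29 + w))*(-4 + 3*w))
4041 + t(28 - 1*(-12)) = 4041 + (124 - 325*(28 - 1*(-12)) + 6*(28 - 1*(-12))³ + 166*(28 - 1*(-12))²) = 4041 + (124 - 325*(28 + 12) + 6*(28 + 12)³ + 166*(28 + 12)²) = 4041 + (124 - 325*40 + 6*40³ + 166*40²) = 4041 + (124 - 13000 + 6*64000 + 166*1600) = 4041 + (124 - 13000 + 384000 + 265600) = 4041 + 636724 = 640765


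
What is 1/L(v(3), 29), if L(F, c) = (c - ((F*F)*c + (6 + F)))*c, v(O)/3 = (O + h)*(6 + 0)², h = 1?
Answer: -1/156962645 ≈ -6.3709e-9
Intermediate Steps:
v(O) = 108 + 108*O (v(O) = 3*((O + 1)*(6 + 0)²) = 3*((1 + O)*6²) = 3*((1 + O)*36) = 3*(36 + 36*O) = 108 + 108*O)
L(F, c) = c*(-6 + c - F - c*F²) (L(F, c) = (c - (F²*c + (6 + F)))*c = (c - (c*F² + (6 + F)))*c = (c - (6 + F + c*F²))*c = (c + (-6 - F - c*F²))*c = (-6 + c - F - c*F²)*c = c*(-6 + c - F - c*F²))
1/L(v(3), 29) = 1/(29*(-6 + 29 - (108 + 108*3) - 1*29*(108 + 108*3)²)) = 1/(29*(-6 + 29 - (108 + 324) - 1*29*(108 + 324)²)) = 1/(29*(-6 + 29 - 1*432 - 1*29*432²)) = 1/(29*(-6 + 29 - 432 - 1*29*186624)) = 1/(29*(-6 + 29 - 432 - 5412096)) = 1/(29*(-5412505)) = 1/(-156962645) = -1/156962645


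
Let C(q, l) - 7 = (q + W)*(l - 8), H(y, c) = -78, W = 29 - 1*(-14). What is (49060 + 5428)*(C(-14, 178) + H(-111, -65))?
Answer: 264757192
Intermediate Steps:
W = 43 (W = 29 + 14 = 43)
C(q, l) = 7 + (-8 + l)*(43 + q) (C(q, l) = 7 + (q + 43)*(l - 8) = 7 + (43 + q)*(-8 + l) = 7 + (-8 + l)*(43 + q))
(49060 + 5428)*(C(-14, 178) + H(-111, -65)) = (49060 + 5428)*((-337 - 8*(-14) + 43*178 + 178*(-14)) - 78) = 54488*((-337 + 112 + 7654 - 2492) - 78) = 54488*(4937 - 78) = 54488*4859 = 264757192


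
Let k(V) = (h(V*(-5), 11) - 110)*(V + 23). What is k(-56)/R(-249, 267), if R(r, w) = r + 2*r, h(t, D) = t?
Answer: 1870/249 ≈ 7.5100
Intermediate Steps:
k(V) = (-110 - 5*V)*(23 + V) (k(V) = (V*(-5) - 110)*(V + 23) = (-5*V - 110)*(23 + V) = (-110 - 5*V)*(23 + V))
R(r, w) = 3*r
k(-56)/R(-249, 267) = (-2530 - 225*(-56) - 5*(-56)**2)/((3*(-249))) = (-2530 + 12600 - 5*3136)/(-747) = (-2530 + 12600 - 15680)*(-1/747) = -5610*(-1/747) = 1870/249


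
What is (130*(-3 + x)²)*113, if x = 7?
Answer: 235040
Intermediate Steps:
(130*(-3 + x)²)*113 = (130*(-3 + 7)²)*113 = (130*4²)*113 = (130*16)*113 = 2080*113 = 235040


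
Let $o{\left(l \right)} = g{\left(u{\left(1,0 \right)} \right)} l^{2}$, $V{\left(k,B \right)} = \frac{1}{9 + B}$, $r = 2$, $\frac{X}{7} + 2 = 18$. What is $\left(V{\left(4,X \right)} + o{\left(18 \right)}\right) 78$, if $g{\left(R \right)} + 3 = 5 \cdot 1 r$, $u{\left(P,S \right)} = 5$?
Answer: $\frac{21405462}{121} \approx 1.769 \cdot 10^{5}$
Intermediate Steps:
$X = 112$ ($X = -14 + 7 \cdot 18 = -14 + 126 = 112$)
$g{\left(R \right)} = 7$ ($g{\left(R \right)} = -3 + 5 \cdot 1 \cdot 2 = -3 + 5 \cdot 2 = -3 + 10 = 7$)
$o{\left(l \right)} = 7 l^{2}$
$\left(V{\left(4,X \right)} + o{\left(18 \right)}\right) 78 = \left(\frac{1}{9 + 112} + 7 \cdot 18^{2}\right) 78 = \left(\frac{1}{121} + 7 \cdot 324\right) 78 = \left(\frac{1}{121} + 2268\right) 78 = \frac{274429}{121} \cdot 78 = \frac{21405462}{121}$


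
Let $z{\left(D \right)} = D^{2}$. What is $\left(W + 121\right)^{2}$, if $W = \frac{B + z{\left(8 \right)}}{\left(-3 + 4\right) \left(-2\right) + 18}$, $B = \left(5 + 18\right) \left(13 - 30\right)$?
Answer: $\frac{2588881}{256} \approx 10113.0$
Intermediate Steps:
$B = -391$ ($B = 23 \left(-17\right) = -391$)
$W = - \frac{327}{16}$ ($W = \frac{-391 + 8^{2}}{\left(-3 + 4\right) \left(-2\right) + 18} = \frac{-391 + 64}{1 \left(-2\right) + 18} = - \frac{327}{-2 + 18} = - \frac{327}{16} \approx -20.438$)
$\left(W + 121\right)^{2} = \left(- \frac{327}{16} + 121\right)^{2} = \left(\frac{1609}{16}\right)^{2} = \frac{2588881}{256}$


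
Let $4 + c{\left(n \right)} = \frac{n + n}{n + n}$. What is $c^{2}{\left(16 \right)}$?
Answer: $9$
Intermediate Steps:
$c{\left(n \right)} = -3$ ($c{\left(n \right)} = -4 + \frac{n + n}{n + n} = -4 + \frac{2 n}{2 n} = -4 + 2 n \frac{1}{2 n} = -4 + 1 = -3$)
$c^{2}{\left(16 \right)} = \left(-3\right)^{2} = 9$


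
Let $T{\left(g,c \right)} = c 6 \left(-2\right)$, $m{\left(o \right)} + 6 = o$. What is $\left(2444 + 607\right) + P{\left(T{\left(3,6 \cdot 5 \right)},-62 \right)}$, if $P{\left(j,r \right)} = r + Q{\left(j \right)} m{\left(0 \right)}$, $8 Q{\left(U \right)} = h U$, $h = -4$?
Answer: $1909$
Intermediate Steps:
$m{\left(o \right)} = -6 + o$
$T{\left(g,c \right)} = - 12 c$ ($T{\left(g,c \right)} = 6 c \left(-2\right) = - 12 c$)
$Q{\left(U \right)} = - \frac{U}{2}$ ($Q{\left(U \right)} = \frac{\left(-4\right) U}{8} = - \frac{U}{2}$)
$P{\left(j,r \right)} = r + 3 j$ ($P{\left(j,r \right)} = r + - \frac{j}{2} \left(-6 + 0\right) = r + - \frac{j}{2} \left(-6\right) = r + 3 j$)
$\left(2444 + 607\right) + P{\left(T{\left(3,6 \cdot 5 \right)},-62 \right)} = \left(2444 + 607\right) + \left(-62 + 3 \left(- 12 \cdot 6 \cdot 5\right)\right) = 3051 + \left(-62 + 3 \left(\left(-12\right) 30\right)\right) = 3051 + \left(-62 + 3 \left(-360\right)\right) = 3051 - 1142 = 1909$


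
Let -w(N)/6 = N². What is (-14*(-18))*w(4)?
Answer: -24192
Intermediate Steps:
w(N) = -6*N²
(-14*(-18))*w(4) = (-14*(-18))*(-6*4²) = 252*(-6*16) = 252*(-96) = -24192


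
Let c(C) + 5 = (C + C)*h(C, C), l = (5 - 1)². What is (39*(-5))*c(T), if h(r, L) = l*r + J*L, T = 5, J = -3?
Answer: -125775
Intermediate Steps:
l = 16 (l = 4² = 16)
h(r, L) = -3*L + 16*r (h(r, L) = 16*r - 3*L = -3*L + 16*r)
c(C) = -5 + 26*C² (c(C) = -5 + (C + C)*(-3*C + 16*C) = -5 + (2*C)*(13*C) = -5 + 26*C²)
(39*(-5))*c(T) = (39*(-5))*(-5 + 26*5²) = -195*(-5 + 26*25) = -195*(-5 + 650) = -195*645 = -125775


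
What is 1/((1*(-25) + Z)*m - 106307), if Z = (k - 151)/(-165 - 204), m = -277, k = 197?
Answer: -369/36659216 ≈ -1.0066e-5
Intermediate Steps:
Z = -46/369 (Z = (197 - 151)/(-165 - 204) = 46/(-369) = 46*(-1/369) = -46/369 ≈ -0.12466)
1/((1*(-25) + Z)*m - 106307) = 1/((1*(-25) - 46/369)*(-277) - 106307) = 1/((-25 - 46/369)*(-277) - 106307) = 1/(-9271/369*(-277) - 106307) = 1/(2568067/369 - 106307) = 1/(-36659216/369) = -369/36659216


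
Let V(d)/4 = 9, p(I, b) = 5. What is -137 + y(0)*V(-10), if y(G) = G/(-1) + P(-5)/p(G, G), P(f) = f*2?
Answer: -209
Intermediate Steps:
P(f) = 2*f
V(d) = 36 (V(d) = 4*9 = 36)
y(G) = -2 - G (y(G) = G/(-1) + (2*(-5))/5 = G*(-1) - 10*⅕ = -G - 2 = -2 - G)
-137 + y(0)*V(-10) = -137 + (-2 - 1*0)*36 = -137 + (-2 + 0)*36 = -137 - 2*36 = -137 - 72 = -209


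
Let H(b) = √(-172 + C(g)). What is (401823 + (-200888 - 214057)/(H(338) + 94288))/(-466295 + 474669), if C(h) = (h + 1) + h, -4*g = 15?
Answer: 1428903443484063/29778704769526 + 82989*I*√714/29778704769526 ≈ 47.984 + 7.4467e-8*I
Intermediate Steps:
g = -15/4 (g = -¼*15 = -15/4 ≈ -3.7500)
C(h) = 1 + 2*h (C(h) = (1 + h) + h = 1 + 2*h)
H(b) = I*√714/2 (H(b) = √(-172 + (1 + 2*(-15/4))) = √(-172 + (1 - 15/2)) = √(-172 - 13/2) = √(-357/2) = I*√714/2)
(401823 + (-200888 - 214057)/(H(338) + 94288))/(-466295 + 474669) = (401823 + (-200888 - 214057)/(I*√714/2 + 94288))/(-466295 + 474669) = (401823 - 414945/(94288 + I*√714/2))/8374 = (401823 - 414945/(94288 + I*√714/2))*(1/8374) = 401823/8374 - 414945/(8374*(94288 + I*√714/2))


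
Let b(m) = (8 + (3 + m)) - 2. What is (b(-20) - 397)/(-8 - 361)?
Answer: 136/123 ≈ 1.1057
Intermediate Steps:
b(m) = 9 + m (b(m) = (11 + m) - 2 = 9 + m)
(b(-20) - 397)/(-8 - 361) = ((9 - 20) - 397)/(-8 - 361) = (-11 - 397)/(-369) = -408*(-1/369) = 136/123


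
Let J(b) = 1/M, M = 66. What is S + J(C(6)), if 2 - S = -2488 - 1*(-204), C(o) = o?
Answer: 150877/66 ≈ 2286.0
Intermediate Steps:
J(b) = 1/66
S = 2286 (S = 2 - (-2488 - 1*(-204)) = 2 - (-2488 + 204) = 2 - 1*(-2284) = 2 + 2284 = 2286)
S + J(C(6)) = 2286 + 1/66 = 150877/66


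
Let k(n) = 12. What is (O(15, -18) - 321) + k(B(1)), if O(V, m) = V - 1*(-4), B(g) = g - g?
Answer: -290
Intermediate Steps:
B(g) = 0
O(V, m) = 4 + V (O(V, m) = V + 4 = 4 + V)
(O(15, -18) - 321) + k(B(1)) = ((4 + 15) - 321) + 12 = (19 - 321) + 12 = -302 + 12 = -290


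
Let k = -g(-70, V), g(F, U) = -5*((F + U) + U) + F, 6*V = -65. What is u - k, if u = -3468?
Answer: -9239/3 ≈ -3079.7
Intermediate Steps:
V = -65/6 (V = (⅙)*(-65) = -65/6 ≈ -10.833)
g(F, U) = -10*U - 4*F (g(F, U) = -5*(F + 2*U) + F = (-10*U - 5*F) + F = -10*U - 4*F)
k = -1165/3 (k = -(-10*(-65/6) - 4*(-70)) = -(325/3 + 280) = -1*1165/3 = -1165/3 ≈ -388.33)
u - k = -3468 - 1*(-1165/3) = -3468 + 1165/3 = -9239/3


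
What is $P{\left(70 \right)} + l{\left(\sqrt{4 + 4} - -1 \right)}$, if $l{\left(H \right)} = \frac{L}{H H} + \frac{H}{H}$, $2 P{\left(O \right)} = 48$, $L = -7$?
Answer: $\frac{166}{7} + \frac{4 \sqrt{2}}{7} \approx 24.522$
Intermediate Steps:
$P{\left(O \right)} = 24$ ($P{\left(O \right)} = \frac{1}{2} \cdot 48 = 24$)
$l{\left(H \right)} = 1 - \frac{7}{H^{2}}$ ($l{\left(H \right)} = - \frac{7}{H H} + \frac{H}{H} = - \frac{7}{H^{2}} + 1 = 1 - \frac{7}{H^{2}}$)
$P{\left(70 \right)} + l{\left(\sqrt{4 + 4} - -1 \right)} = 24 + \left(1 - \frac{7}{\left(\sqrt{4 + 4} - -1\right)^{2}}\right) = 24 + \left(1 - \frac{7}{\left(\sqrt{8} + 1\right)^{2}}\right) = 24 + \left(1 - \frac{7}{\left(2 \sqrt{2} + 1\right)^{2}}\right) = 24 + \left(1 - \frac{7}{\left(1 + 2 \sqrt{2}\right)^{2}}\right) = 25 - \frac{7}{\left(1 + 2 \sqrt{2}\right)^{2}}$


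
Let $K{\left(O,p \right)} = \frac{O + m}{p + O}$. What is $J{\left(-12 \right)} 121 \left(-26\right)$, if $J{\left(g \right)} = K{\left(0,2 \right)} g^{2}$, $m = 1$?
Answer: $-226512$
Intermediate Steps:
$K{\left(O,p \right)} = \frac{1 + O}{O + p}$ ($K{\left(O,p \right)} = \frac{O + 1}{p + O} = \frac{1 + O}{O + p}$)
$J{\left(g \right)} = \frac{g^{2}}{2}$ ($J{\left(g \right)} = \frac{1 + 0}{0 + 2} g^{2} = \frac{1}{2} \cdot 1 g^{2} = \frac{g^{2}}{2}$)
$J{\left(-12 \right)} 121 \left(-26\right) = \frac{\left(-12\right)^{2}}{2} \cdot 121 \left(-26\right) = \frac{1}{2} \cdot 144 \cdot 121 \left(-26\right) = 72 \cdot 121 \left(-26\right) = 8712 \left(-26\right) = -226512$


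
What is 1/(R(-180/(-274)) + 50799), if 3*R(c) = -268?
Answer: 3/152129 ≈ 1.9720e-5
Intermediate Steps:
R(c) = -268/3 (R(c) = (1/3)*(-268) = -268/3)
1/(R(-180/(-274)) + 50799) = 1/(-268/3 + 50799) = 1/(152129/3) = 3/152129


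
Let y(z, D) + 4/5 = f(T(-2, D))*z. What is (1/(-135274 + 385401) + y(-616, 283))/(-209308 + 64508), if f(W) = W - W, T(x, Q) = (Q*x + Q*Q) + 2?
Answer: 1000503/181091948000 ≈ 5.5248e-6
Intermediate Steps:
T(x, Q) = 2 + Q**2 + Q*x (T(x, Q) = (Q*x + Q**2) + 2 = (Q**2 + Q*x) + 2 = 2 + Q**2 + Q*x)
f(W) = 0
y(z, D) = -4/5 (y(z, D) = -4/5 + 0*z = -4/5 + 0 = -4/5)
(1/(-135274 + 385401) + y(-616, 283))/(-209308 + 64508) = (1/(-135274 + 385401) - 4/5)/(-209308 + 64508) = (1/250127 - 4/5)/(-144800) = (1/250127 - 4/5)*(-1/144800) = -1000503/1250635*(-1/144800) = 1000503/181091948000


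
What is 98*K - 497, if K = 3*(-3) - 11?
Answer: -2457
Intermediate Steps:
K = -20 (K = -9 - 11 = -20)
98*K - 497 = 98*(-20) - 497 = -1960 - 497 = -2457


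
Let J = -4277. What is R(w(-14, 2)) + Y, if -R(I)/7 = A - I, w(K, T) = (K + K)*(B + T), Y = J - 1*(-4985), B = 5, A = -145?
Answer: 351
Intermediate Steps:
Y = 708 (Y = -4277 - 1*(-4985) = -4277 + 4985 = 708)
w(K, T) = 2*K*(5 + T) (w(K, T) = (K + K)*(5 + T) = (2*K)*(5 + T) = 2*K*(5 + T))
R(I) = 1015 + 7*I (R(I) = -7*(-145 - I) = 1015 + 7*I)
R(w(-14, 2)) + Y = (1015 + 7*(2*(-14)*(5 + 2))) + 708 = (1015 + 7*(2*(-14)*7)) + 708 = (1015 + 7*(-196)) + 708 = (1015 - 1372) + 708 = -357 + 708 = 351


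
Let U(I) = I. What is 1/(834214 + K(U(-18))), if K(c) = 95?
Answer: 1/834309 ≈ 1.1986e-6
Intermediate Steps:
1/(834214 + K(U(-18))) = 1/(834214 + 95) = 1/834309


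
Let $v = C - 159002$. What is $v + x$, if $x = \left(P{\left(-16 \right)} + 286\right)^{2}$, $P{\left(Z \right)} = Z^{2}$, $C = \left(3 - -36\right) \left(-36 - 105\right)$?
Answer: $129263$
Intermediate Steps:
$C = -5499$ ($C = \left(3 + 36\right) \left(-141\right) = 39 \left(-141\right) = -5499$)
$v = -164501$ ($v = -5499 - 159002 = -164501$)
$x = 293764$ ($x = \left(\left(-16\right)^{2} + 286\right)^{2} = \left(256 + 286\right)^{2} = 542^{2} = 293764$)
$v + x = -164501 + 293764 = 129263$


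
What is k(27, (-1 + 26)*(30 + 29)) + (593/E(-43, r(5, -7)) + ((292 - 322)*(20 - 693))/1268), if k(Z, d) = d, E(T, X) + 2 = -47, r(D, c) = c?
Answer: 45941043/31066 ≈ 1478.8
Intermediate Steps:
E(T, X) = -49 (E(T, X) = -2 - 47 = -49)
k(27, (-1 + 26)*(30 + 29)) + (593/E(-43, r(5, -7)) + ((292 - 322)*(20 - 693))/1268) = (-1 + 26)*(30 + 29) + (593/(-49) + ((292 - 322)*(20 - 693))/1268) = 25*59 + (593*(-1/49) - 30*(-673)*(1/1268)) = 1475 + (-593/49 + 20190*(1/1268)) = 1475 + (-593/49 + 10095/634) = 1475 + 118693/31066 = 45941043/31066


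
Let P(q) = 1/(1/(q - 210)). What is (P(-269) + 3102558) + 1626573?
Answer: 4728652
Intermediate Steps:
P(q) = -210 + q (P(q) = 1/(1/(-210 + q)) = -210 + q)
(P(-269) + 3102558) + 1626573 = ((-210 - 269) + 3102558) + 1626573 = (-479 + 3102558) + 1626573 = 3102079 + 1626573 = 4728652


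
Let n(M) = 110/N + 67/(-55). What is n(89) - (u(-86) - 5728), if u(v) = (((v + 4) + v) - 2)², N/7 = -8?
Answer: -35689781/1540 ≈ -23175.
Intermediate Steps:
N = -56 (N = 7*(-8) = -56)
u(v) = (2 + 2*v)² (u(v) = (((4 + v) + v) - 2)² = ((4 + 2*v) - 2)² = (2 + 2*v)²)
n(M) = -4901/1540 (n(M) = 110/(-56) + 67/(-55) = 110*(-1/56) + 67*(-1/55) = -55/28 - 67/55 = -4901/1540)
n(89) - (u(-86) - 5728) = -4901/1540 - (4*(1 - 86)² - 5728) = -4901/1540 - (4*(-85)² - 5728) = -4901/1540 - (4*7225 - 5728) = -4901/1540 - (28900 - 5728) = -4901/1540 - 1*23172 = -4901/1540 - 23172 = -35689781/1540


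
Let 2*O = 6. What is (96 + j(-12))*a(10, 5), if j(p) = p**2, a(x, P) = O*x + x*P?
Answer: 19200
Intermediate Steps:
O = 3 (O = (1/2)*6 = 3)
a(x, P) = 3*x + P*x (a(x, P) = 3*x + x*P = 3*x + P*x)
(96 + j(-12))*a(10, 5) = (96 + (-12)**2)*(10*(3 + 5)) = (96 + 144)*(10*8) = 240*80 = 19200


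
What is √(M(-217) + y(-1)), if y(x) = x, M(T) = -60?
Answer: I*√61 ≈ 7.8102*I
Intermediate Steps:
√(M(-217) + y(-1)) = √(-60 - 1) = √(-61) = I*√61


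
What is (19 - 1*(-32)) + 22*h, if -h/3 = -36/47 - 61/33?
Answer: 10507/47 ≈ 223.55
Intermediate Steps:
h = 4055/517 (h = -3*(-36/47 - 61/33) = -3*(-4055/1551) = 4055/517 ≈ 7.8433)
(19 - 1*(-32)) + 22*h = (19 - 1*(-32)) + 22*(4055/517) = (19 + 32) + 8110/47 = 51 + 8110/47 = 10507/47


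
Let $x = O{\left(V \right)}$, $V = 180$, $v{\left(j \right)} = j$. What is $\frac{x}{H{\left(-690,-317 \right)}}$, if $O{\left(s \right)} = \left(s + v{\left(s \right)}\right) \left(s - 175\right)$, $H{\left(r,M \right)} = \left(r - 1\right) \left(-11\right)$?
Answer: $\frac{1800}{7601} \approx 0.23681$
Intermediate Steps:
$H{\left(r,M \right)} = 11 - 11 r$ ($H{\left(r,M \right)} = \left(-1 + r\right) \left(-11\right) = 11 - 11 r$)
$O{\left(s \right)} = 2 s \left(-175 + s\right)$ ($O{\left(s \right)} = \left(s + s\right) \left(s - 175\right) = 2 s \left(-175 + s\right)$)
$x = 1800$ ($x = 2 \cdot 180 \left(-175 + 180\right) = 2 \cdot 180 \cdot 5 = 1800$)
$\frac{x}{H{\left(-690,-317 \right)}} = \frac{1800}{11 - -7590} = \frac{1800}{11 + 7590} = \frac{1800}{7601}$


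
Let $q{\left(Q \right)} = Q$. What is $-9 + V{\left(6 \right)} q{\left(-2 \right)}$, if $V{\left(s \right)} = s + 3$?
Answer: $-27$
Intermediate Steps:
$V{\left(s \right)} = 3 + s$
$-9 + V{\left(6 \right)} q{\left(-2 \right)} = -9 + \left(3 + 6\right) \left(-2\right) = -9 + 9 \left(-2\right) = -9 - 18 = -27$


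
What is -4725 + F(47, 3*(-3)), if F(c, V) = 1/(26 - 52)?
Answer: -122851/26 ≈ -4725.0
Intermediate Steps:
F(c, V) = -1/26 (F(c, V) = 1/(-26) = -1/26)
-4725 + F(47, 3*(-3)) = -4725 - 1/26 = -122851/26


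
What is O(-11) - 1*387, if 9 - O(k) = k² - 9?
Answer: -490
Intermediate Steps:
O(k) = 18 - k² (O(k) = 9 - (k² - 9) = 9 - (-9 + k²) = 9 + (9 - k²) = 18 - k²)
O(-11) - 1*387 = (18 - 1*(-11)²) - 1*387 = (18 - 1*121) - 387 = (18 - 121) - 387 = -103 - 387 = -490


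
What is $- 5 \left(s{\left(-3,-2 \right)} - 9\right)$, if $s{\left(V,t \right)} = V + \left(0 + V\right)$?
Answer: $75$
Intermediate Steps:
$s{\left(V,t \right)} = 2 V$ ($s{\left(V,t \right)} = V + V = 2 V$)
$- 5 \left(s{\left(-3,-2 \right)} - 9\right) = - 5 \left(2 \left(-3\right) - 9\right) = - 5 \left(-6 - 9\right) = \left(-5\right) \left(-15\right) = 75$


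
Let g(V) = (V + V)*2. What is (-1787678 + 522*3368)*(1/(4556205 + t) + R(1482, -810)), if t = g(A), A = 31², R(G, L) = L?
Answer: 109265249279998/4560049 ≈ 2.3961e+7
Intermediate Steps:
A = 961
g(V) = 4*V (g(V) = (2*V)*2 = 4*V)
t = 3844 (t = 4*961 = 3844)
(-1787678 + 522*3368)*(1/(4556205 + t) + R(1482, -810)) = (-1787678 + 522*3368)*(1/(4556205 + 3844) - 810) = (-1787678 + 1758096)*(1/4560049 - 810) = -29582*(1/4560049 - 810) = -29582*(-3693639689/4560049) = 109265249279998/4560049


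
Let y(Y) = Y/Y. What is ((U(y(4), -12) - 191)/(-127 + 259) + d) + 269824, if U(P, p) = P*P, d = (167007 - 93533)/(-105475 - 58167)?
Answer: 85711152331/317658 ≈ 2.6982e+5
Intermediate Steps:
d = -2161/4813 (d = 73474/(-163642) = 73474*(-1/163642) = -2161/4813 ≈ -0.44899)
y(Y) = 1
U(P, p) = P²
((U(y(4), -12) - 191)/(-127 + 259) + d) + 269824 = ((1² - 191)/(-127 + 259) - 2161/4813) + 269824 = ((1 - 191)/132 - 2161/4813) + 269824 = (-190*1/132 - 2161/4813) + 269824 = (-95/66 - 2161/4813) + 269824 = -599861/317658 + 269824 = 85711152331/317658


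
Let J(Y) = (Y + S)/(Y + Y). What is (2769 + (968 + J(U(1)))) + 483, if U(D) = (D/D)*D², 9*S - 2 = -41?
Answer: 12655/3 ≈ 4218.3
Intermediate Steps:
S = -13/3 (S = 2/9 + (⅑)*(-41) = 2/9 - 41/9 = -13/3 ≈ -4.3333)
U(D) = D² (U(D) = 1*D² = D²)
J(Y) = (-13/3 + Y)/(2*Y) (J(Y) = (Y - 13/3)/(Y + Y) = (-13/3 + Y)/((2*Y)) = (-13/3 + Y)*(1/(2*Y)) = (-13/3 + Y)/(2*Y))
(2769 + (968 + J(U(1)))) + 483 = (2769 + (968 + (-13 + 3*1²)/(6*(1²)))) + 483 = (2769 + (968 + (⅙)*(-13 + 3*1)/1)) + 483 = (2769 + (968 + (⅙)*1*(-13 + 3))) + 483 = (2769 + (968 + (⅙)*1*(-10))) + 483 = (2769 + (968 - 5/3)) + 483 = (2769 + 2899/3) + 483 = 11206/3 + 483 = 12655/3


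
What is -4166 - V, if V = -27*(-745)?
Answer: -24281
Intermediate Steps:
V = 20115
-4166 - V = -4166 - 1*20115 = -4166 - 20115 = -24281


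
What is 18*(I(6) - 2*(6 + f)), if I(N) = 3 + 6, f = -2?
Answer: 18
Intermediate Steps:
I(N) = 9
18*(I(6) - 2*(6 + f)) = 18*(9 - 2*(6 - 2)) = 18*(9 - 2*4) = 18*(9 - 8) = 18*1 = 18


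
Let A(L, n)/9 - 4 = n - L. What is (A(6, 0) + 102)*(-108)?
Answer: -9072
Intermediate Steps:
A(L, n) = 36 - 9*L + 9*n (A(L, n) = 36 + 9*(n - L) = 36 + (-9*L + 9*n) = 36 - 9*L + 9*n)
(A(6, 0) + 102)*(-108) = ((36 - 9*6 + 9*0) + 102)*(-108) = ((36 - 54 + 0) + 102)*(-108) = (-18 + 102)*(-108) = 84*(-108) = -9072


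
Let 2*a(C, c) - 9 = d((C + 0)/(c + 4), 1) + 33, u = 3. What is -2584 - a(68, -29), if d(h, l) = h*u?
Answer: -65023/25 ≈ -2600.9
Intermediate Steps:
d(h, l) = 3*h (d(h, l) = h*3 = 3*h)
a(C, c) = 21 + 3*C/(2*(4 + c)) (a(C, c) = 9/2 + (3*((C + 0)/(c + 4)) + 33)/2 = 9/2 + (3*(C/(4 + c)) + 33)/2 = 9/2 + (3*C/(4 + c) + 33)/2 = 9/2 + (33 + 3*C/(4 + c))/2 = 9/2 + (33/2 + 3*C/(2*(4 + c))) = 21 + 3*C/(2*(4 + c)))
-2584 - a(68, -29) = -2584 - 3*(56 + 68 + 14*(-29))/(2*(4 - 29)) = -2584 - 3*(56 + 68 - 406)/(2*(-25)) = -2584 - 3*(-1)*(-282)/(2*25) = -2584 - 1*423/25 = -2584 - 423/25 = -65023/25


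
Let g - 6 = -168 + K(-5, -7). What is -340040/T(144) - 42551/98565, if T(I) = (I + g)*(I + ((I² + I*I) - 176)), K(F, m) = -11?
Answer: -440501179/2961286860 ≈ -0.14875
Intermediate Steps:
g = -173 (g = 6 + (-168 - 11) = 6 - 179 = -173)
T(I) = (-173 + I)*(-176 + I + 2*I²) (T(I) = (I - 173)*(I + ((I² + I*I) - 176)) = (-173 + I)*(I + ((I² + I²) - 176)) = (-173 + I)*(I + (2*I² - 176)) = (-173 + I)*(I + (-176 + 2*I²)) = (-173 + I)*(-176 + I + 2*I²))
-340040/T(144) - 42551/98565 = -340040/(30448 - 349*144 - 345*144² + 2*144³) - 42551/98565 = -340040/(30448 - 50256 - 345*20736 + 2*2985984) - 42551*1/98565 = -340040/(30448 - 50256 - 7153920 + 5971968) - 42551/98565 = -340040/(-1201760) - 42551/98565 = -340040*(-1/1201760) - 42551/98565 = 8501/30044 - 42551/98565 = -440501179/2961286860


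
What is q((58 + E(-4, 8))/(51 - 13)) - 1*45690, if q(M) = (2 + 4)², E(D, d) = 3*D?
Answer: -45654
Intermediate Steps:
q(M) = 36 (q(M) = 6² = 36)
q((58 + E(-4, 8))/(51 - 13)) - 1*45690 = 36 - 1*45690 = 36 - 45690 = -45654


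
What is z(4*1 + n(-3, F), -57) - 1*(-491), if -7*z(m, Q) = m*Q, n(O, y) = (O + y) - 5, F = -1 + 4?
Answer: 3380/7 ≈ 482.86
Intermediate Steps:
F = 3
n(O, y) = -5 + O + y
z(m, Q) = -Q*m/7 (z(m, Q) = -m*Q/7 = -Q*m/7)
z(4*1 + n(-3, F), -57) - 1*(-491) = -⅐*(-57)*(4*1 + (-5 - 3 + 3)) - 1*(-491) = -⅐*(-57)*(4 - 5) + 491 = -⅐*(-57)*(-1) + 491 = -57/7 + 491 = 3380/7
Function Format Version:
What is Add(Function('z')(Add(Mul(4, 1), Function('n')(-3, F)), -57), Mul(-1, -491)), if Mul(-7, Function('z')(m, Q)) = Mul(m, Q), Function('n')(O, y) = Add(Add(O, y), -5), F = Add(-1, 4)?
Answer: Rational(3380, 7) ≈ 482.86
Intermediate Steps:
F = 3
Function('n')(O, y) = Add(-5, O, y)
Function('z')(m, Q) = Mul(Rational(-1, 7), Q, m) (Function('z')(m, Q) = Mul(Rational(-1, 7), Mul(m, Q)) = Mul(Rational(-1, 7), Mul(Q, m)) = Mul(Rational(-1, 7), Q, m))
Add(Function('z')(Add(Mul(4, 1), Function('n')(-3, F)), -57), Mul(-1, -491)) = Add(Mul(Rational(-1, 7), -57, Add(Mul(4, 1), Add(-5, -3, 3))), Mul(-1, -491)) = Add(Mul(Rational(-1, 7), -57, Add(4, -5)), 491) = Add(Mul(Rational(-1, 7), -57, -1), 491) = Add(Rational(-57, 7), 491) = Rational(3380, 7)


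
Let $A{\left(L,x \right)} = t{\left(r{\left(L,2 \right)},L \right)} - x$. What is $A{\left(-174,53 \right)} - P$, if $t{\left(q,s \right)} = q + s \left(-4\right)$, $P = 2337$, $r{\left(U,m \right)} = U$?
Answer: $-1868$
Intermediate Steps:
$t{\left(q,s \right)} = q - 4 s$
$A{\left(L,x \right)} = - x - 3 L$ ($A{\left(L,x \right)} = \left(L - 4 L\right) - x = - 3 L - x = - x - 3 L$)
$A{\left(-174,53 \right)} - P = \left(\left(-1\right) 53 - -522\right) - 2337 = \left(-53 + 522\right) - 2337 = 469 - 2337 = -1868$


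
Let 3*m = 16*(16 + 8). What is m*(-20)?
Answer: -2560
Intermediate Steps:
m = 128 (m = (16*(16 + 8))/3 = (16*24)/3 = (1/3)*384 = 128)
m*(-20) = 128*(-20) = -2560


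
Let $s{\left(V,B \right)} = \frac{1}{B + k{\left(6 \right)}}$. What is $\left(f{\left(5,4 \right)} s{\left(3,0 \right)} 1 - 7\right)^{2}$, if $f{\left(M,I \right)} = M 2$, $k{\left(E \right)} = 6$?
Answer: $\frac{256}{9} \approx 28.444$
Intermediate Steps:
$s{\left(V,B \right)} = \frac{1}{6 + B}$ ($s{\left(V,B \right)} = \frac{1}{B + 6} = \frac{1}{6 + B}$)
$f{\left(M,I \right)} = 2 M$
$\left(f{\left(5,4 \right)} s{\left(3,0 \right)} 1 - 7\right)^{2} = \left(\frac{2 \cdot 5}{6 + 0} \cdot 1 - 7\right)^{2} = \left(\frac{10}{6} \cdot 1 - 7\right)^{2} = \left(10 \cdot \frac{1}{6} \cdot 1 - 7\right)^{2} = \left(\frac{5}{3} \cdot 1 - 7\right)^{2} = \left(\frac{5}{3} - 7\right)^{2} = \left(- \frac{16}{3}\right)^{2} = \frac{256}{9}$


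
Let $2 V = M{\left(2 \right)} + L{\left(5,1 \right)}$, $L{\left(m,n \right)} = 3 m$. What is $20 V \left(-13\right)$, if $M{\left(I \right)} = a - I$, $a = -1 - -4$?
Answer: $-2080$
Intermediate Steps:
$a = 3$ ($a = -1 + 4 = 3$)
$M{\left(I \right)} = 3 - I$
$V = 8$ ($V = \frac{\left(3 - 2\right) + 3 \cdot 5}{2} = \frac{\left(3 - 2\right) + 15}{2} = \frac{1 + 15}{2} = \frac{1}{2} \cdot 16 = 8$)
$20 V \left(-13\right) = 20 \cdot 8 \left(-13\right) = 160 \left(-13\right) = -2080$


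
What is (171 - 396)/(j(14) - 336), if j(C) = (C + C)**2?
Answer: -225/448 ≈ -0.50223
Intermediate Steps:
j(C) = 4*C**2 (j(C) = (2*C)**2 = 4*C**2)
(171 - 396)/(j(14) - 336) = (171 - 396)/(4*14**2 - 336) = -225/(4*196 - 336) = -225/(784 - 336) = -225/448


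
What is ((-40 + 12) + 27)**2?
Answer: 1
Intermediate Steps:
((-40 + 12) + 27)**2 = (-28 + 27)**2 = (-1)**2 = 1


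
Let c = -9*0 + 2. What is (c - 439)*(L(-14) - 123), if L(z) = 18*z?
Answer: 163875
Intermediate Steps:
c = 2 (c = 0 + 2 = 2)
(c - 439)*(L(-14) - 123) = (2 - 439)*(18*(-14) - 123) = -437*(-252 - 123) = -437*(-375) = 163875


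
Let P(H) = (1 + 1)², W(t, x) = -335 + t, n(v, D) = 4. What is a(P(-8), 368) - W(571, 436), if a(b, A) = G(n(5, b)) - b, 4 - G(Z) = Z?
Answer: -240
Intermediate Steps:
G(Z) = 4 - Z
P(H) = 4 (P(H) = 2² = 4)
a(b, A) = -b (a(b, A) = (4 - 1*4) - b = (4 - 4) - b = 0 - b = -b)
a(P(-8), 368) - W(571, 436) = -1*4 - (-335 + 571) = -4 - 1*236 = -4 - 236 = -240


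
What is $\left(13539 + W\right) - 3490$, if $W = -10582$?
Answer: $-533$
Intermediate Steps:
$\left(13539 + W\right) - 3490 = \left(13539 - 10582\right) - 3490 = 2957 - 3490 = -533$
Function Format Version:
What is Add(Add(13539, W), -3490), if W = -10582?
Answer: -533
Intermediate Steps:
Add(Add(13539, W), -3490) = Add(Add(13539, -10582), -3490) = Add(2957, -3490) = -533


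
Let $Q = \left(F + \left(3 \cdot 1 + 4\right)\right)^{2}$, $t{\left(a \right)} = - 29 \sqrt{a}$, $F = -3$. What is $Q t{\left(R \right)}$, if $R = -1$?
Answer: $- 464 i \approx - 464.0 i$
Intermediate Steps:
$Q = 16$ ($Q = \left(-3 + \left(3 \cdot 1 + 4\right)\right)^{2} = \left(-3 + \left(3 + 4\right)\right)^{2} = \left(-3 + 7\right)^{2} = 4^{2} = 16$)
$Q t{\left(R \right)} = 16 \left(- 29 \sqrt{-1}\right) = 16 \left(- 29 i\right) = - 464 i$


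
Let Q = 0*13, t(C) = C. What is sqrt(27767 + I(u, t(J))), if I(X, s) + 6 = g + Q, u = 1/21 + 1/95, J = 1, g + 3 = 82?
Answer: 8*sqrt(435) ≈ 166.85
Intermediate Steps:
g = 79 (g = -3 + 82 = 79)
u = 116/1995 (u = 1*(1/21) + 1*(1/95) = 1/21 + 1/95 = 116/1995 ≈ 0.058145)
Q = 0
I(X, s) = 73 (I(X, s) = -6 + (79 + 0) = -6 + 79 = 73)
sqrt(27767 + I(u, t(J))) = sqrt(27767 + 73) = sqrt(27840) = 8*sqrt(435)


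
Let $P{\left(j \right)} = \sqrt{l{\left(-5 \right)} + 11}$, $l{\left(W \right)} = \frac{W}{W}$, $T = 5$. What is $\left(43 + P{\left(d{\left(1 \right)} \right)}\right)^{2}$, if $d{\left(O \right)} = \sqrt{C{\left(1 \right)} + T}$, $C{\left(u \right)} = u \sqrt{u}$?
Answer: $1861 + 172 \sqrt{3} \approx 2158.9$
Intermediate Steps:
$l{\left(W \right)} = 1$
$C{\left(u \right)} = u^{\frac{3}{2}}$
$d{\left(O \right)} = \sqrt{6}$ ($d{\left(O \right)} = \sqrt{1^{\frac{3}{2}} + 5} = \sqrt{1 + 5} = \sqrt{6}$)
$P{\left(j \right)} = 2 \sqrt{3}$ ($P{\left(j \right)} = \sqrt{1 + 11} = \sqrt{12} = 2 \sqrt{3}$)
$\left(43 + P{\left(d{\left(1 \right)} \right)}\right)^{2} = \left(43 + 2 \sqrt{3}\right)^{2}$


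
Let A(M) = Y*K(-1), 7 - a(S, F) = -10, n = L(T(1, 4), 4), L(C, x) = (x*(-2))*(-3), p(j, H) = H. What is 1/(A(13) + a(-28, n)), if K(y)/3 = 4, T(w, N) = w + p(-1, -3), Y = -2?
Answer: -⅐ ≈ -0.14286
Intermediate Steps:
T(w, N) = -3 + w (T(w, N) = w - 3 = -3 + w)
K(y) = 12 (K(y) = 3*4 = 12)
L(C, x) = 6*x (L(C, x) = -2*x*(-3) = 6*x)
n = 24 (n = 6*4 = 24)
a(S, F) = 17 (a(S, F) = 7 - 1*(-10) = 7 + 10 = 17)
A(M) = -24 (A(M) = -2*12 = -24)
1/(A(13) + a(-28, n)) = 1/(-24 + 17) = 1/(-7) = -⅐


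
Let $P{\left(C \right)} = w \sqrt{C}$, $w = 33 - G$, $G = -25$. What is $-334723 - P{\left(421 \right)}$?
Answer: $-334723 - 58 \sqrt{421} \approx -3.3591 \cdot 10^{5}$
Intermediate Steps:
$w = 58$ ($w = 33 - -25 = 33 + 25 = 58$)
$P{\left(C \right)} = 58 \sqrt{C}$
$-334723 - P{\left(421 \right)} = -334723 - 58 \sqrt{421}$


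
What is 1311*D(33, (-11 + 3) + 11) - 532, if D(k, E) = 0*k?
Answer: -532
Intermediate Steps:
D(k, E) = 0
1311*D(33, (-11 + 3) + 11) - 532 = 1311*0 - 532 = 0 - 532 = -532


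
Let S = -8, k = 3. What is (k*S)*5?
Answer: -120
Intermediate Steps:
(k*S)*5 = (3*(-8))*5 = -24*5 = -120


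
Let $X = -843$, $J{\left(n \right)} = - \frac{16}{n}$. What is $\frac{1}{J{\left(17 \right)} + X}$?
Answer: $- \frac{17}{14347} \approx -0.0011849$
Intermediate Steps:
$\frac{1}{J{\left(17 \right)} + X} = \frac{1}{- \frac{16}{17} - 843} = \frac{1}{- \frac{14347}{17}} = - \frac{17}{14347}$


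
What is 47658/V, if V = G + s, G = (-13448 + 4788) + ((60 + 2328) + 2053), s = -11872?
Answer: -47658/16091 ≈ -2.9618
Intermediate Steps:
G = -4219 (G = -8660 + (2388 + 2053) = -8660 + 4441 = -4219)
V = -16091 (V = -4219 - 11872 = -16091)
47658/V = 47658/(-16091) = 47658*(-1/16091) = -47658/16091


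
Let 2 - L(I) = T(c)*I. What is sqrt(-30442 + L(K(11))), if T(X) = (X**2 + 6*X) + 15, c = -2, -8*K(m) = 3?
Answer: I*sqrt(486998)/4 ≈ 174.46*I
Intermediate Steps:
K(m) = -3/8 (K(m) = -1/8*3 = -3/8)
T(X) = 15 + X**2 + 6*X
L(I) = 2 - 7*I (L(I) = 2 - (15 + (-2)**2 + 6*(-2))*I = 2 - (15 + 4 - 12)*I = 2 - 7*I)
sqrt(-30442 + L(K(11))) = sqrt(-30442 + (2 - 7*(-3/8))) = sqrt(-30442 + (2 + 21/8)) = sqrt(-30442 + 37/8) = sqrt(-243499/8) = I*sqrt(486998)/4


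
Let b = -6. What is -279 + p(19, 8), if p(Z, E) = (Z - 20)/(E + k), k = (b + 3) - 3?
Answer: -559/2 ≈ -279.50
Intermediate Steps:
k = -6 (k = (-6 + 3) - 3 = -3 - 3 = -6)
p(Z, E) = (-20 + Z)/(-6 + E) (p(Z, E) = (Z - 20)/(E - 6) = (-20 + Z)/(-6 + E))
-279 + p(19, 8) = -279 + (-20 + 19)/(-6 + 8) = -279 - 1/2 = -279 + (½)*(-1) = -279 - ½ = -559/2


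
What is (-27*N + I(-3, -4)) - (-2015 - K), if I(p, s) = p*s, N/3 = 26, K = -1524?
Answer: -1603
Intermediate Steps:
N = 78 (N = 3*26 = 78)
(-27*N + I(-3, -4)) - (-2015 - K) = (-27*78 - 3*(-4)) - (-2015 - 1*(-1524)) = (-2106 + 12) - (-2015 + 1524) = -2094 - 1*(-491) = -2094 + 491 = -1603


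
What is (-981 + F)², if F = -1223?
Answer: 4857616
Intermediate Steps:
(-981 + F)² = (-981 - 1223)² = (-2204)² = 4857616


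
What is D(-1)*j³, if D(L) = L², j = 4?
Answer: 64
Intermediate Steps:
D(-1)*j³ = (-1)²*4³ = 1*64 = 64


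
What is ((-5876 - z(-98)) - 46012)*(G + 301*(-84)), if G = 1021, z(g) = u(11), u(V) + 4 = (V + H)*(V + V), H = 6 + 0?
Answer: 1267935854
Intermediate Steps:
H = 6
u(V) = -4 + 2*V*(6 + V) (u(V) = -4 + (V + 6)*(V + V) = -4 + (6 + V)*(2*V) = -4 + 2*V*(6 + V))
z(g) = 370 (z(g) = -4 + 2*11**2 + 12*11 = -4 + 2*121 + 132 = -4 + 242 + 132 = 370)
((-5876 - z(-98)) - 46012)*(G + 301*(-84)) = ((-5876 - 1*370) - 46012)*(1021 + 301*(-84)) = ((-5876 - 370) - 46012)*(1021 - 25284) = (-6246 - 46012)*(-24263) = -52258*(-24263) = 1267935854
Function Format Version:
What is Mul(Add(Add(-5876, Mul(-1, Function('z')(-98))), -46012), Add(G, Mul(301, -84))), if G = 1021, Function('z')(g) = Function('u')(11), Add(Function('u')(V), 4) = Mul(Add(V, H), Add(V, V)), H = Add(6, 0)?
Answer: 1267935854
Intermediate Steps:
H = 6
Function('u')(V) = Add(-4, Mul(2, V, Add(6, V))) (Function('u')(V) = Add(-4, Mul(Add(V, 6), Add(V, V))) = Add(-4, Mul(Add(6, V), Mul(2, V))) = Add(-4, Mul(2, V, Add(6, V))))
Function('z')(g) = 370 (Function('z')(g) = Add(-4, Mul(2, Pow(11, 2)), Mul(12, 11)) = Add(-4, Mul(2, 121), 132) = Add(-4, 242, 132) = 370)
Mul(Add(Add(-5876, Mul(-1, Function('z')(-98))), -46012), Add(G, Mul(301, -84))) = Mul(Add(Add(-5876, Mul(-1, 370)), -46012), Add(1021, Mul(301, -84))) = Mul(Add(Add(-5876, -370), -46012), Add(1021, -25284)) = Mul(Add(-6246, -46012), -24263) = Mul(-52258, -24263) = 1267935854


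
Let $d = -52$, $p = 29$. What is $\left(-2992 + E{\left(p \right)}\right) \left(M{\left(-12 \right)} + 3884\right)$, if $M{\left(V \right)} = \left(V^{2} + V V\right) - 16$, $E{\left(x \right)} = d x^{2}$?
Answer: $-194184944$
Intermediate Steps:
$E{\left(x \right)} = - 52 x^{2}$
$M{\left(V \right)} = -16 + 2 V^{2}$ ($M{\left(V \right)} = \left(V^{2} + V^{2}\right) - 16 = 2 V^{2} - 16 = -16 + 2 V^{2}$)
$\left(-2992 + E{\left(p \right)}\right) \left(M{\left(-12 \right)} + 3884\right) = \left(-2992 - 52 \cdot 29^{2}\right) \left(\left(-16 + 2 \left(-12\right)^{2}\right) + 3884\right) = \left(-2992 - 43732\right) \left(\left(-16 + 2 \cdot 144\right) + 3884\right) = \left(-2992 - 43732\right) \left(\left(-16 + 288\right) + 3884\right) = - 46724 \left(272 + 3884\right) = \left(-46724\right) 4156 = -194184944$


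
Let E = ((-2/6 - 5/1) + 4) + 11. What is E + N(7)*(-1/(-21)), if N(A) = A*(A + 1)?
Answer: 37/3 ≈ 12.333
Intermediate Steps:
E = 29/3 (E = ((-2*1/6 - 5*1) + 4) + 11 = ((-1/3 - 5) + 4) + 11 = (-16/3 + 4) + 11 = -4/3 + 11 = 29/3 ≈ 9.6667)
N(A) = A*(1 + A)
E + N(7)*(-1/(-21)) = 29/3 + (7*(1 + 7))*(-1/(-21)) = 29/3 + (7*8)*(-1*(-1/21)) = 29/3 + 56*(1/21) = 29/3 + 8/3 = 37/3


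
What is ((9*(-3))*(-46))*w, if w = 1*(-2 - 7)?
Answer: -11178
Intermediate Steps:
w = -9 (w = 1*(-9) = -9)
((9*(-3))*(-46))*w = ((9*(-3))*(-46))*(-9) = -27*(-46)*(-9) = 1242*(-9) = -11178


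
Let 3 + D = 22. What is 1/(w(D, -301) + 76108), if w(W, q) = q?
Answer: 1/75807 ≈ 1.3191e-5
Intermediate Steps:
D = 19 (D = -3 + 22 = 19)
1/(w(D, -301) + 76108) = 1/(-301 + 76108) = 1/75807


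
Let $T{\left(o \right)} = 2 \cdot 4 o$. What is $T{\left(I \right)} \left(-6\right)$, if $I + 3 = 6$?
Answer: $-144$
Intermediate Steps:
$I = 3$ ($I = -3 + 6 = 3$)
$T{\left(o \right)} = 8 o$
$T{\left(I \right)} \left(-6\right) = 8 \cdot 3 \left(-6\right) = 24 \left(-6\right) = -144$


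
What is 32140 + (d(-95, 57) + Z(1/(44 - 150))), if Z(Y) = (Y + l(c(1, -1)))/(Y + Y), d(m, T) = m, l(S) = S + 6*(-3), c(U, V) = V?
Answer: 66105/2 ≈ 33053.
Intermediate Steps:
l(S) = -18 + S (l(S) = S - 18 = -18 + S)
Z(Y) = (-19 + Y)/(2*Y) (Z(Y) = (Y + (-18 - 1))/(Y + Y) = (Y - 19)/((2*Y)) = (-19 + Y)*(1/(2*Y)) = (-19 + Y)/(2*Y))
32140 + (d(-95, 57) + Z(1/(44 - 150))) = 32140 + (-95 + (-19 + 1/(44 - 150))/(2*(1/(44 - 150)))) = 32140 + (-95 + (-19 + 1/(-106))/(2*(1/(-106)))) = 32140 + (-95 + (-19 - 1/106)/(2*(-1/106))) = 32140 + (-95 + (½)*(-106)*(-2015/106)) = 32140 + (-95 + 2015/2) = 32140 + 1825/2 = 66105/2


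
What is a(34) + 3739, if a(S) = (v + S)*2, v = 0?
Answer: 3807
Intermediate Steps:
a(S) = 2*S (a(S) = (0 + S)*2 = S*2 = 2*S)
a(34) + 3739 = 2*34 + 3739 = 68 + 3739 = 3807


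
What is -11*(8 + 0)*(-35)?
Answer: 3080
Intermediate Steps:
-11*(8 + 0)*(-35) = -11*8*(-35) = -88*(-35) = 3080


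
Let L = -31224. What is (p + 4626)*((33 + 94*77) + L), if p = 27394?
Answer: -766975060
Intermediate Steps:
(p + 4626)*((33 + 94*77) + L) = (27394 + 4626)*((33 + 94*77) - 31224) = 32020*((33 + 7238) - 31224) = 32020*(7271 - 31224) = 32020*(-23953) = -766975060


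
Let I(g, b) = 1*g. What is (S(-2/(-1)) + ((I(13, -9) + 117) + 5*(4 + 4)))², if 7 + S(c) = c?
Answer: 27225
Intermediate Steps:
S(c) = -7 + c
I(g, b) = g
(S(-2/(-1)) + ((I(13, -9) + 117) + 5*(4 + 4)))² = ((-7 - 2/(-1)) + ((13 + 117) + 5*(4 + 4)))² = ((-7 - 2*(-1)) + (130 + 5*8))² = ((-7 + 2) + (130 + 40))² = (-5 + 170)² = 165² = 27225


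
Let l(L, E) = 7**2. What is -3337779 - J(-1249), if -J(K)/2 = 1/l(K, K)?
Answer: -163551169/49 ≈ -3.3378e+6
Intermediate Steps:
l(L, E) = 49
J(K) = -2/49
-3337779 - J(-1249) = -3337779 - 1*(-2/49) = -3337779 + 2/49 = -163551169/49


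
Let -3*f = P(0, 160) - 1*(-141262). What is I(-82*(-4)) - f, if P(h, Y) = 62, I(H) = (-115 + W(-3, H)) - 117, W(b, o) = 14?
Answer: 46890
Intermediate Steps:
I(H) = -218 (I(H) = (-115 + 14) - 117 = -101 - 117 = -218)
f = -47108 (f = -(62 - 1*(-141262))/3 = -(62 + 141262)/3 = -1/3*141324 = -47108)
I(-82*(-4)) - f = -218 - 1*(-47108) = -218 + 47108 = 46890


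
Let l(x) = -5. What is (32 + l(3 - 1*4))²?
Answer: 729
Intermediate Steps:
(32 + l(3 - 1*4))² = (32 - 5)² = 27² = 729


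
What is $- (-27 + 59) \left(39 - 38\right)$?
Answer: $-32$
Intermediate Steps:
$- (-27 + 59) \left(39 - 38\right) = \left(-1\right) 32 \cdot 1 = \left(-32\right) 1 = -32$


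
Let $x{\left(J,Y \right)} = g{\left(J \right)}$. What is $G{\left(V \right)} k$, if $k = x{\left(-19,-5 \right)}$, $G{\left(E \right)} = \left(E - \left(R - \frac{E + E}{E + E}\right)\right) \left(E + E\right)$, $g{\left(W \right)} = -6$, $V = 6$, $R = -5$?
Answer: $-864$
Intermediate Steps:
$G{\left(E \right)} = 2 E \left(6 + E\right)$ ($G{\left(E \right)} = \left(E + \left(\frac{E + E}{E + E} - -5\right)\right) \left(E + E\right) = \left(E + \left(\frac{2 E}{2 E} + 5\right)\right) 2 E = \left(E + \left(2 E \frac{1}{2 E} + 5\right)\right) 2 E = \left(E + \left(1 + 5\right)\right) 2 E = \left(E + 6\right) 2 E = \left(6 + E\right) 2 E = 2 E \left(6 + E\right)$)
$x{\left(J,Y \right)} = -6$
$k = -6$
$G{\left(V \right)} k = 2 \cdot 6 \left(6 + 6\right) \left(-6\right) = 2 \cdot 6 \cdot 12 \left(-6\right) = 144 \left(-6\right) = -864$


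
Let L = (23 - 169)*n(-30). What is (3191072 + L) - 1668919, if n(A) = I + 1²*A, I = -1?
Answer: 1526679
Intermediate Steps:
n(A) = -1 + A (n(A) = -1 + 1²*A = -1 + 1*A = -1 + A)
L = 4526 (L = (23 - 169)*(-1 - 30) = -146*(-31) = 4526)
(3191072 + L) - 1668919 = (3191072 + 4526) - 1668919 = 3195598 - 1668919 = 1526679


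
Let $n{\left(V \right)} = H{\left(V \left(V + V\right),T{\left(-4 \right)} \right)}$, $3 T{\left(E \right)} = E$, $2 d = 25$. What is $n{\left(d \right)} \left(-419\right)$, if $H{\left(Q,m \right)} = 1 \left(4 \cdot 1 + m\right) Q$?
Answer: $- \frac{1047500}{3} \approx -3.4917 \cdot 10^{5}$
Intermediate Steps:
$d = \frac{25}{2}$ ($d = \frac{1}{2} \cdot 25 = \frac{25}{2} \approx 12.5$)
$T{\left(E \right)} = \frac{E}{3}$
$H{\left(Q,m \right)} = Q \left(4 + m\right)$ ($H{\left(Q,m \right)} = 1 \left(4 + m\right) Q = \left(4 + m\right) Q = Q \left(4 + m\right)$)
$n{\left(V \right)} = \frac{16 V^{2}}{3}$ ($n{\left(V \right)} = V \left(V + V\right) \left(4 + \frac{1}{3} \left(-4\right)\right) = V 2 V \left(4 - \frac{4}{3}\right) = 2 V^{2} \cdot \frac{8}{3} = \frac{16 V^{2}}{3}$)
$n{\left(d \right)} \left(-419\right) = \frac{16 \left(\frac{25}{2}\right)^{2}}{3} \left(-419\right) = \frac{16}{3} \cdot \frac{625}{4} \left(-419\right) = \frac{2500}{3} \left(-419\right) = - \frac{1047500}{3}$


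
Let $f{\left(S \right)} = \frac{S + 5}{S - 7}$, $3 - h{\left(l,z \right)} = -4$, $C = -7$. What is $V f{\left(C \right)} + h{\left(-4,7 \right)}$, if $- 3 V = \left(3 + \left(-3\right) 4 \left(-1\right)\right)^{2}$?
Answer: $- \frac{26}{7} \approx -3.7143$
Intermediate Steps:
$h{\left(l,z \right)} = 7$ ($h{\left(l,z \right)} = 3 - -4 = 3 + 4 = 7$)
$V = -75$ ($V = - \frac{\left(3 + \left(-3\right) 4 \left(-1\right)\right)^{2}}{3} = - \frac{\left(3 - -12\right)^{2}}{3} = - \frac{\left(3 + 12\right)^{2}}{3} = - \frac{15^{2}}{3} = \left(- \frac{1}{3}\right) 225 = -75$)
$f{\left(S \right)} = \frac{5 + S}{-7 + S}$
$V f{\left(C \right)} + h{\left(-4,7 \right)} = - 75 \frac{5 - 7}{-7 - 7} + 7 = - 75 \frac{1}{-14} \left(-2\right) + 7 = - 75 \left(\left(- \frac{1}{14}\right) \left(-2\right)\right) + 7 = \left(-75\right) \frac{1}{7} + 7 = - \frac{75}{7} + 7 = - \frac{26}{7}$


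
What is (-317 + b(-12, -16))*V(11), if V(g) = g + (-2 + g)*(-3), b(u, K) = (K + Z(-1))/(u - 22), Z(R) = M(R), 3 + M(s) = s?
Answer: 86064/17 ≈ 5062.6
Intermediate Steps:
M(s) = -3 + s
Z(R) = -3 + R
b(u, K) = (-4 + K)/(-22 + u) (b(u, K) = (K + (-3 - 1))/(u - 22) = (K - 4)/(-22 + u) = (-4 + K)/(-22 + u))
V(g) = 6 - 2*g (V(g) = g + (6 - 3*g) = 6 - 2*g)
(-317 + b(-12, -16))*V(11) = (-317 + (-4 - 16)/(-22 - 12))*(6 - 2*11) = (-317 - 20/(-34))*(6 - 22) = (-317 - 1/34*(-20))*(-16) = (-317 + 10/17)*(-16) = -5379/17*(-16) = 86064/17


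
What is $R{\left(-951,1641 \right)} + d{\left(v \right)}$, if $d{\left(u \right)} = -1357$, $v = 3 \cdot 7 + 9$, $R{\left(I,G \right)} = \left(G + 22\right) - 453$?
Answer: $-147$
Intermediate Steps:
$R{\left(I,G \right)} = -431 + G$ ($R{\left(I,G \right)} = \left(22 + G\right) - 453 = -431 + G$)
$v = 30$ ($v = 21 + 9 = 30$)
$R{\left(-951,1641 \right)} + d{\left(v \right)} = \left(-431 + 1641\right) - 1357 = 1210 - 1357 = -147$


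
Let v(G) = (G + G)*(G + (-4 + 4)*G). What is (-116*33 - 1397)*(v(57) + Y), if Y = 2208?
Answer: -45488850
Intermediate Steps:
v(G) = 2*G² (v(G) = (2*G)*(G + 0*G) = (2*G)*(G + 0) = (2*G)*G = 2*G²)
(-116*33 - 1397)*(v(57) + Y) = (-116*33 - 1397)*(2*57² + 2208) = (-3828 - 1397)*(2*3249 + 2208) = -5225*(6498 + 2208) = -5225*8706 = -45488850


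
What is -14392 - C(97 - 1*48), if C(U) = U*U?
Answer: -16793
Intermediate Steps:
C(U) = U**2
-14392 - C(97 - 1*48) = -14392 - (97 - 1*48)**2 = -14392 - (97 - 48)**2 = -14392 - 1*49**2 = -14392 - 1*2401 = -14392 - 2401 = -16793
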